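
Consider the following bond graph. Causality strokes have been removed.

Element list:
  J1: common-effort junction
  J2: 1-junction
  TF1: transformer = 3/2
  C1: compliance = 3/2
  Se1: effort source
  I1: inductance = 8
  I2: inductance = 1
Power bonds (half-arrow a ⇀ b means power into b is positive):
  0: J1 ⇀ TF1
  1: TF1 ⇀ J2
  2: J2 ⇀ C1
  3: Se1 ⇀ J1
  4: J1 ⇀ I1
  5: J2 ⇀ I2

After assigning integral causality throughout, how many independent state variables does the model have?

3  (C1, I1, I2 all integral)

b3 stroke→J1  (Se1 fixes effort; stroke away)
b0 stroke→TF1  (J1: bond 3 brought effort, rest push out)
b4 stroke→I1  (0-jn J1 has e-setter on 3)
b1 stroke→J2  (through TF1, causality passes straight; one stroke at TF1)
b2 stroke→J2  (C1 integral (e out))
b5 stroke→I2  (only one flow-in slot at J2)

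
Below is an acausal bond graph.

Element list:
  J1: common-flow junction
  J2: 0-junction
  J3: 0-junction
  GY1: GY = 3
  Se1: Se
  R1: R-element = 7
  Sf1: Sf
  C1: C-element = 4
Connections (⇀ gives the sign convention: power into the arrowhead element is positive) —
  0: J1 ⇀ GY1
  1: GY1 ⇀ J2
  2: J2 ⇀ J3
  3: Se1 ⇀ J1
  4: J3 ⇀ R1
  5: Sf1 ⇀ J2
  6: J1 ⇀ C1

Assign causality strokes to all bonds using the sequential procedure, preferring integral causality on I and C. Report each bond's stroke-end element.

b0 stroke at GY1
b1 stroke at GY1
b2 stroke at J2
b3 stroke at J1
b4 stroke at J3
b5 stroke at Sf1
b6 stroke at J1

b3 stroke at J1  (Se1: effort source, stroke at far end)
b5 stroke at Sf1  (Sf1 (Sf) sets flow on bond)
b6 stroke at J1  (C1: C, integral causality)
b0 stroke at GY1  (only one flow-in slot at J1)
b1 stroke at GY1  (GY1 both-in/both-out from 0)
b2 stroke at J2  (J2 needs exactly one e-in)
b4 stroke at J3  (closing 0-jn rule on J3)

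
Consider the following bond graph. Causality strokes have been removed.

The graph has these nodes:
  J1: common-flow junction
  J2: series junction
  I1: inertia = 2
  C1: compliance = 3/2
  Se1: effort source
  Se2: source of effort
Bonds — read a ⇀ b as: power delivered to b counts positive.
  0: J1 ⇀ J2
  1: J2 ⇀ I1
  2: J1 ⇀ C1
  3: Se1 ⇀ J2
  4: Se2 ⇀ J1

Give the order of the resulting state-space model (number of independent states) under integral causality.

2  (C1, I1 all integral)

bond 3 →J2  (Se1: effort source, stroke at far end)
bond 4 →J1  (Se2 fixes effort; stroke away)
bond 1 →I1  (I1: I, integral causality)
bond 0 →J2  (common-f at J2 fixed by 1)
bond 2 →J1  (J1 flow already set via bond 0)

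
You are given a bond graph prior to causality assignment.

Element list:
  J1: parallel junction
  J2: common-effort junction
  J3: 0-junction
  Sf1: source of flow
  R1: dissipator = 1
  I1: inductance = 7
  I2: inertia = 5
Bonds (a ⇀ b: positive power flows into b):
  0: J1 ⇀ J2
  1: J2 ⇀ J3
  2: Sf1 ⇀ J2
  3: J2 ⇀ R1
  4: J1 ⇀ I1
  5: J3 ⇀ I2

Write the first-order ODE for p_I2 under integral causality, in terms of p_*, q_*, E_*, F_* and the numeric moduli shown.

dp_I2/dt = F_Sf1 - p_I1/7 - p_I2/5

bond 2 stroke at Sf1  (Sf1 (Sf) sets flow on bond)
bond 4 stroke at I1  (prefer integral on I1)
bond 0 stroke at J1  (J1 needs exactly one e-in)
bond 5 stroke at I2  (I2: I, integral causality)
bond 1 stroke at J3  (only one effort-in slot at J3)
bond 3 stroke at J2  (closing 0-jn rule on J2)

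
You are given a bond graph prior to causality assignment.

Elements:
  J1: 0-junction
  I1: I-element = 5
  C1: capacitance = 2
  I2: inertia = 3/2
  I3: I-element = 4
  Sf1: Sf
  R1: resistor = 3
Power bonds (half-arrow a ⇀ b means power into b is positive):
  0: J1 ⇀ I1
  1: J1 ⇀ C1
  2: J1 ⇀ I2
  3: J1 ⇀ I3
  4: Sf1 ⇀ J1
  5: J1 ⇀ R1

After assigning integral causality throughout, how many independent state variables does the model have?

4  (C1, I1, I2, I3 all integral)

#4 stroke→Sf1  (Sf1: flow source, stroke at near end)
#0 stroke→I1  (I1 integral (f out))
#1 stroke→J1  (prefer integral on C1)
#2 stroke→I2  (0-jn J1 has e-setter on 1)
#3 stroke→I3  (J1: bond 1 brought effort, rest push out)
#5 stroke→R1  (common-e at J1 fixed by 1)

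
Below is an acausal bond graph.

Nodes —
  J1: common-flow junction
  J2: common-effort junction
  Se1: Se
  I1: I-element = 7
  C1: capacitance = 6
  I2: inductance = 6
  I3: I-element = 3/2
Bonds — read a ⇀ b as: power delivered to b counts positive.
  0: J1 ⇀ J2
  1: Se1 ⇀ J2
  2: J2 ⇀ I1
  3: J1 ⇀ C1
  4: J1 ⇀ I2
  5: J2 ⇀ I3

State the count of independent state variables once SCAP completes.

4  (C1, I1, I2, I3 all integral)

β1 stroke→J2  (Se1 fixes effort; stroke away)
β0 stroke→J1  (J2 effort already set via bond 1)
β2 stroke→I1  (J2: bond 1 brought effort, rest push out)
β5 stroke→I3  (J2: bond 1 brought effort, rest push out)
β3 stroke→J1  (C1 integral (e out))
β4 stroke→I2  (J1: last free bond brings flow in)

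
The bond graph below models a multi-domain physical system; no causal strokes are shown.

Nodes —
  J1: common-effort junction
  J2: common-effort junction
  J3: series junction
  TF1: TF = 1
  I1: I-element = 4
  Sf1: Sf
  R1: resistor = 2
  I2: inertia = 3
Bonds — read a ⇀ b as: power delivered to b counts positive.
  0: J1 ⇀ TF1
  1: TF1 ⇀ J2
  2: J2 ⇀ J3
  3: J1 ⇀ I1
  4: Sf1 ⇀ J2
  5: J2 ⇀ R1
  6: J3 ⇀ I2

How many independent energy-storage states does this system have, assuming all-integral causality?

b4 →Sf1  (source Sf1 imposes f)
b3 →I1  (I1: I, integral causality)
b0 →J1  (closing 0-jn rule on J1)
b1 →TF1  (TF1 one-in-one-out from 0)
b6 →I2  (prefer integral on I2)
b2 →J3  (common-f at J3 fixed by 6)
b5 →J2  (J2: last free bond brings effort in)

2  (I1, I2 all integral)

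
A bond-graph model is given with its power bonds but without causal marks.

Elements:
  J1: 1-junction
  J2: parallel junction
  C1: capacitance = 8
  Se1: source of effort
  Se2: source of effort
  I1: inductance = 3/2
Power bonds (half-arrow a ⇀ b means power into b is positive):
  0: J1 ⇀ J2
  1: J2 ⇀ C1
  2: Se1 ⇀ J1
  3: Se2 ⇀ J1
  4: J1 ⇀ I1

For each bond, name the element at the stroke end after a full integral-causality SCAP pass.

b0 stroke at J1
b1 stroke at J2
b2 stroke at J1
b3 stroke at J1
b4 stroke at I1

#2 stroke at J1  (Se1 (Se) sets effort on bond)
#3 stroke at J1  (Se2: effort source, stroke at far end)
#1 stroke at J2  (C1 integral (e out))
#0 stroke at J1  (J2: bond 1 brought effort, rest push out)
#4 stroke at I1  (J1: last free bond brings flow in)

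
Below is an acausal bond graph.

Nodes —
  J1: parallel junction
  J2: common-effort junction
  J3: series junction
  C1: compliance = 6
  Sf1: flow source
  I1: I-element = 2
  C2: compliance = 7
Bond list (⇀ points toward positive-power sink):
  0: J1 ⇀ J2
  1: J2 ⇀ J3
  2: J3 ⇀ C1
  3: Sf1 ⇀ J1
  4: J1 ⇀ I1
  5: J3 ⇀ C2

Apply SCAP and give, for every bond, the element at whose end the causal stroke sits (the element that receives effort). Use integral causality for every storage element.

b3 stroke→Sf1  (Sf1 fixes flow; stroke at Sf1)
b2 stroke→J3  (prefer integral on C1)
b4 stroke→I1  (I1 outputs flow p/I1)
b0 stroke→J1  (only one effort-in slot at J1)
b1 stroke→J2  (only one effort-in slot at J2)
b5 stroke→J3  (J3 flow already set via bond 1)

bond 0 |J1
bond 1 |J2
bond 2 |J3
bond 3 |Sf1
bond 4 |I1
bond 5 |J3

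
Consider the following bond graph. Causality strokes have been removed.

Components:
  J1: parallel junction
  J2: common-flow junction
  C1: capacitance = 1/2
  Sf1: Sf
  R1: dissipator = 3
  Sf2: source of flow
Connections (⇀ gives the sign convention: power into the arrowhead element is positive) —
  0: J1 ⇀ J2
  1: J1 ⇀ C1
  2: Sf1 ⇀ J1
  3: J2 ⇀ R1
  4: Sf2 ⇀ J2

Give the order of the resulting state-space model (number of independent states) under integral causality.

1  (C1 all integral)

β2 stroke→Sf1  (Sf1: flow source, stroke at near end)
β4 stroke→Sf2  (Sf2 fixes flow; stroke at Sf2)
β0 stroke→J2  (J2 flow already set via bond 4)
β3 stroke→J2  (common-f at J2 fixed by 4)
β1 stroke→J1  (J1 needs exactly one e-in)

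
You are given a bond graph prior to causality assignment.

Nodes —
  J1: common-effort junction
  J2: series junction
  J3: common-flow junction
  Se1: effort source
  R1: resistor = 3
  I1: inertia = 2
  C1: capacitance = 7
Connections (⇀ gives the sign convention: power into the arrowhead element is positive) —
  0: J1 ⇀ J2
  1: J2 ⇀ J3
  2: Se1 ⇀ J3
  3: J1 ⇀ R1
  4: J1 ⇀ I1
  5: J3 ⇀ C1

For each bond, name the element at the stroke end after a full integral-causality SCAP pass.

b0 stroke→J1
b1 stroke→J2
b2 stroke→J3
b3 stroke→R1
b4 stroke→I1
b5 stroke→J3

b2 stroke at J3  (source Se1 imposes e)
b4 stroke at I1  (I1 outputs flow p/I1)
b5 stroke at J3  (C1: C, integral causality)
b1 stroke at J2  (only one flow-in slot at J3)
b0 stroke at J1  (J2 needs exactly one f-in)
b3 stroke at R1  (0-jn J1 has e-setter on 0)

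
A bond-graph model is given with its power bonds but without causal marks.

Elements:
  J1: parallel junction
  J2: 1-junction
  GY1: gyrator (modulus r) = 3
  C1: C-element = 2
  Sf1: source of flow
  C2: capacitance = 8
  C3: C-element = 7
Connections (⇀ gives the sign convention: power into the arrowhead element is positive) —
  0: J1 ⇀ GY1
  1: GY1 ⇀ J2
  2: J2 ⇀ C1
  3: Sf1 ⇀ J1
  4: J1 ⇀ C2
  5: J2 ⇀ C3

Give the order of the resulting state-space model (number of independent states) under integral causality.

#3 →Sf1  (source Sf1 imposes f)
#2 →J2  (C1 integral (e out))
#4 →J1  (C2 integral (e out))
#0 →GY1  (J1 effort already set via bond 4)
#1 →GY1  (GY1: gyrator matches bond 0)
#5 →J2  (J2 flow already set via bond 1)

3  (C1, C2, C3 all integral)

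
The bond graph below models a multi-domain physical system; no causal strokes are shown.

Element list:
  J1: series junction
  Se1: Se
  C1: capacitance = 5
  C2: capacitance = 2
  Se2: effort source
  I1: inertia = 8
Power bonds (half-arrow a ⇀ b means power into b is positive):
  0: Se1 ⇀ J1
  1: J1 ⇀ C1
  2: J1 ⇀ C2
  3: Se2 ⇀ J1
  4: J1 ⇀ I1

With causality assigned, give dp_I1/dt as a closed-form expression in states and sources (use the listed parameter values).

dp_I1/dt = E_Se1 + E_Se2 - q_C1/5 - q_C2/2

bond 0 |J1  (Se1: effort source, stroke at far end)
bond 3 |J1  (Se2 fixes effort; stroke away)
bond 1 |J1  (C1 outputs effort q/C1)
bond 2 |J1  (C2 integral (e out))
bond 4 |I1  (only one flow-in slot at J1)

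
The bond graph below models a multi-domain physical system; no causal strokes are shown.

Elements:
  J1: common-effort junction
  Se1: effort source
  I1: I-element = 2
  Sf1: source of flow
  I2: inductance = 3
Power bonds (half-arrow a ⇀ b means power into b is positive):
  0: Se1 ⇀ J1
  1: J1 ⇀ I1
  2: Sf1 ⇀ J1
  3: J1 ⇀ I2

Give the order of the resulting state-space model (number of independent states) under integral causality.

2  (I1, I2 all integral)

bond 0 stroke at J1  (Se1 (Se) sets effort on bond)
bond 2 stroke at Sf1  (Sf1 (Sf) sets flow on bond)
bond 1 stroke at I1  (J1 effort already set via bond 0)
bond 3 stroke at I2  (0-jn J1 has e-setter on 0)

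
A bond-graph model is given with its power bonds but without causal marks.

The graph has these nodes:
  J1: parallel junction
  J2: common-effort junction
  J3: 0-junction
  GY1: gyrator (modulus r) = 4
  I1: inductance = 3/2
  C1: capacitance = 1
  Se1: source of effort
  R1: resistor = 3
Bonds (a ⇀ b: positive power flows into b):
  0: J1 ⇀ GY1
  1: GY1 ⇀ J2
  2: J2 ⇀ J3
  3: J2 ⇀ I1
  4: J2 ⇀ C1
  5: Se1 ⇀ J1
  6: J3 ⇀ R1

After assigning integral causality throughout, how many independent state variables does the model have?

bond 5 →J1  (Se1: effort source, stroke at far end)
bond 0 →GY1  (0-jn J1 has e-setter on 5)
bond 1 →GY1  (GY1 both-in/both-out from 0)
bond 3 →I1  (I1 outputs flow p/I1)
bond 4 →J2  (prefer integral on C1)
bond 2 →J3  (common-e at J2 fixed by 4)
bond 6 →R1  (J3: bond 2 brought effort, rest push out)

2  (C1, I1 all integral)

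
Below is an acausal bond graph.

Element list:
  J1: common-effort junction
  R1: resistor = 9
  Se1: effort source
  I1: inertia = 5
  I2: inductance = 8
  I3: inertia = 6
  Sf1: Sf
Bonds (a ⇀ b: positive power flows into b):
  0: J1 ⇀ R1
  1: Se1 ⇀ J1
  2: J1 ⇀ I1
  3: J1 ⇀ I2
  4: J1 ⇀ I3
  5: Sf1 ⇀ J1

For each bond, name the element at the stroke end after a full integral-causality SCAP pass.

β0 |R1
β1 |J1
β2 |I1
β3 |I2
β4 |I3
β5 |Sf1

b1 →J1  (source Se1 imposes e)
b5 →Sf1  (Sf1 (Sf) sets flow on bond)
b0 →R1  (common-e at J1 fixed by 1)
b2 →I1  (J1 effort already set via bond 1)
b3 →I2  (J1: bond 1 brought effort, rest push out)
b4 →I3  (J1 effort already set via bond 1)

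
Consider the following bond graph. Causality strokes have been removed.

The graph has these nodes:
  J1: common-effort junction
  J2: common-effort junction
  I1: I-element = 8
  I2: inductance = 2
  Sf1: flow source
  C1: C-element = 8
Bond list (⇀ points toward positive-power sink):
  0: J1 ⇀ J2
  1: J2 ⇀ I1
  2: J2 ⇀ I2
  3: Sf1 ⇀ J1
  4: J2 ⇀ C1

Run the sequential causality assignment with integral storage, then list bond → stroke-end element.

b3 stroke→Sf1  (source Sf1 imposes f)
b0 stroke→J1  (J1 needs exactly one e-in)
b1 stroke→I1  (prefer integral on I1)
b2 stroke→I2  (I2: I, integral causality)
b4 stroke→J2  (J2: last free bond brings effort in)

#0 →J1
#1 →I1
#2 →I2
#3 →Sf1
#4 →J2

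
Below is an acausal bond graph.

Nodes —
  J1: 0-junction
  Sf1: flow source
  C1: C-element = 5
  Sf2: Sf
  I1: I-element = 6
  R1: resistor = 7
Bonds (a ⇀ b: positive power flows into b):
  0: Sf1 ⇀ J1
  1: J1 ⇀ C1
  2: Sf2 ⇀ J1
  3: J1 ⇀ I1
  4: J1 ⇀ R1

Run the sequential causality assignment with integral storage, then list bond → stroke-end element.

#0 →Sf1  (source Sf1 imposes f)
#2 →Sf2  (Sf2 fixes flow; stroke at Sf2)
#1 →J1  (prefer integral on C1)
#3 →I1  (J1 effort already set via bond 1)
#4 →R1  (J1: bond 1 brought effort, rest push out)

β0 →Sf1
β1 →J1
β2 →Sf2
β3 →I1
β4 →R1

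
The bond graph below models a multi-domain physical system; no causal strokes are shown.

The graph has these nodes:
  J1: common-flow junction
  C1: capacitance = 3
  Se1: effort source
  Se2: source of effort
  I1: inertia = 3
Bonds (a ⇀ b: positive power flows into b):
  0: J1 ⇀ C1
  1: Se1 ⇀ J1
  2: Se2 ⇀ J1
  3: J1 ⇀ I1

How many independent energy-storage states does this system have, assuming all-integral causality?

2  (C1, I1 all integral)

#1 stroke→J1  (Se1 (Se) sets effort on bond)
#2 stroke→J1  (Se2 fixes effort; stroke away)
#0 stroke→J1  (C1: C, integral causality)
#3 stroke→I1  (J1 needs exactly one f-in)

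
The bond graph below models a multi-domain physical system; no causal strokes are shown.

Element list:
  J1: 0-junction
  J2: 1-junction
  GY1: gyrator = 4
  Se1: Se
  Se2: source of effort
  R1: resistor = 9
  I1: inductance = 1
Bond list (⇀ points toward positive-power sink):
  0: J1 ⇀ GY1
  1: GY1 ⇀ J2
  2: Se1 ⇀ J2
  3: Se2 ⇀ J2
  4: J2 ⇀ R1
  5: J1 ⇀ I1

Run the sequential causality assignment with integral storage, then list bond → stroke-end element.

#2 stroke at J2  (Se1: effort source, stroke at far end)
#3 stroke at J2  (Se2 fixes effort; stroke away)
#5 stroke at I1  (I1 integral (f out))
#0 stroke at J1  (J1 needs exactly one e-in)
#1 stroke at J2  (GY1 both-in/both-out from 0)
#4 stroke at R1  (only one flow-in slot at J2)

β0 →J1
β1 →J2
β2 →J2
β3 →J2
β4 →R1
β5 →I1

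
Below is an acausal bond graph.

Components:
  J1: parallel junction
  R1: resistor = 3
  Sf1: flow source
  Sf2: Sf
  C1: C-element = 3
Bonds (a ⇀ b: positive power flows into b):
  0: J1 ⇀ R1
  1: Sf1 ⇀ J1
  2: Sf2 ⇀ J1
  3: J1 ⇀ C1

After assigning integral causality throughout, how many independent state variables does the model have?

bond 1 stroke at Sf1  (Sf1: flow source, stroke at near end)
bond 2 stroke at Sf2  (Sf2 (Sf) sets flow on bond)
bond 3 stroke at J1  (C1 outputs effort q/C1)
bond 0 stroke at R1  (J1 effort already set via bond 3)

1  (C1 all integral)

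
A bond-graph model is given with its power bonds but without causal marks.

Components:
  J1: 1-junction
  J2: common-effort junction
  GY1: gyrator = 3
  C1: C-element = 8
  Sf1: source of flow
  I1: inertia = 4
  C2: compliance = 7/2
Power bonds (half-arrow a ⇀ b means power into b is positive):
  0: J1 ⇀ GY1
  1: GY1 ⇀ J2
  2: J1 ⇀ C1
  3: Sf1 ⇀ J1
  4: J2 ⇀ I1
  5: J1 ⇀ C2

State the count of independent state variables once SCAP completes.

b3 →Sf1  (Sf1 fixes flow; stroke at Sf1)
b0 →J1  (J1: bond 3 brought flow, rest push out)
b2 →J1  (common-f at J1 fixed by 3)
b5 →J1  (J1 flow already set via bond 3)
b1 →J2  (GY1 both-in/both-out from 0)
b4 →I1  (J2 effort already set via bond 1)

3  (C1, C2, I1 all integral)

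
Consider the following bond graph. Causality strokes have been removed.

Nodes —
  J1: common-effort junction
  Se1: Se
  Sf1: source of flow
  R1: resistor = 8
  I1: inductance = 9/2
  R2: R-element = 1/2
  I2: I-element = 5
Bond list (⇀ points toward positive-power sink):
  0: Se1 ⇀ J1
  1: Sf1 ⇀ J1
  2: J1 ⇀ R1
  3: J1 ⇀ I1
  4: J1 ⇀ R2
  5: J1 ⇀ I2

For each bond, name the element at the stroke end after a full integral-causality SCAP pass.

b0 →J1  (Se1 fixes effort; stroke away)
b1 →Sf1  (source Sf1 imposes f)
b2 →R1  (J1 effort already set via bond 0)
b3 →I1  (common-e at J1 fixed by 0)
b4 →R2  (0-jn J1 has e-setter on 0)
b5 →I2  (0-jn J1 has e-setter on 0)

bond 0 →J1
bond 1 →Sf1
bond 2 →R1
bond 3 →I1
bond 4 →R2
bond 5 →I2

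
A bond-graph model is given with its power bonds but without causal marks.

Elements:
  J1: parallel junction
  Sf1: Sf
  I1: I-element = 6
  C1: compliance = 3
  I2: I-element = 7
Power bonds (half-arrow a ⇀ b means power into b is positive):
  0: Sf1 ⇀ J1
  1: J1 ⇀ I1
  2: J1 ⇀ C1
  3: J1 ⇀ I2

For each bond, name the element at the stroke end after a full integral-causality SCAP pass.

b0 →Sf1  (Sf1: flow source, stroke at near end)
b1 →I1  (I1 integral (f out))
b2 →J1  (C1 integral (e out))
b3 →I2  (common-e at J1 fixed by 2)

β0 |Sf1
β1 |I1
β2 |J1
β3 |I2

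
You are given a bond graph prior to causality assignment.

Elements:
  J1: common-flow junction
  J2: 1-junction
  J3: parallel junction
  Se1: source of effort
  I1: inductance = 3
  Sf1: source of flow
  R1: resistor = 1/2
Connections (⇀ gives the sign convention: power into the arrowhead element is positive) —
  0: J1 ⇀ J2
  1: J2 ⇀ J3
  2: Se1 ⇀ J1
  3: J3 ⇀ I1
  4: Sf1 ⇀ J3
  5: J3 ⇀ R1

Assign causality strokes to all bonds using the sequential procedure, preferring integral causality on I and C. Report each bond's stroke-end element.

β2 stroke at J1  (Se1: effort source, stroke at far end)
β4 stroke at Sf1  (Sf1: flow source, stroke at near end)
β0 stroke at J2  (J1 needs exactly one f-in)
β1 stroke at J3  (only one flow-in slot at J2)
β3 stroke at I1  (J3 effort already set via bond 1)
β5 stroke at R1  (J3 effort already set via bond 1)

b0 →J2
b1 →J3
b2 →J1
b3 →I1
b4 →Sf1
b5 →R1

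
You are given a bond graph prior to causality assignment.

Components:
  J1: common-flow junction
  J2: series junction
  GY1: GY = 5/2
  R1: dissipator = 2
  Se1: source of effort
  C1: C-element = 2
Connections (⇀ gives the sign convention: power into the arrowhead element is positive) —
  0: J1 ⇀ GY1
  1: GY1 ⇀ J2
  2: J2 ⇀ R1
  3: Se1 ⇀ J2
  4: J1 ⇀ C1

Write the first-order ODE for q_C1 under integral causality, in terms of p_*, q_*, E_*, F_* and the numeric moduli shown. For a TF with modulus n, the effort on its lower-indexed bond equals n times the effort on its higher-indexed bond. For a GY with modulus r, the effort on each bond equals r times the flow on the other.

#3 stroke at J2  (Se1 fixes effort; stroke away)
#4 stroke at J1  (C1 outputs effort q/C1)
#0 stroke at GY1  (J1 needs exactly one f-in)
#1 stroke at GY1  (GY GY1: same side as bond 0)
#2 stroke at J2  (common-f at J2 fixed by 1)

dq_C1/dt = -2*E_Se1/5 - 4*q_C1/25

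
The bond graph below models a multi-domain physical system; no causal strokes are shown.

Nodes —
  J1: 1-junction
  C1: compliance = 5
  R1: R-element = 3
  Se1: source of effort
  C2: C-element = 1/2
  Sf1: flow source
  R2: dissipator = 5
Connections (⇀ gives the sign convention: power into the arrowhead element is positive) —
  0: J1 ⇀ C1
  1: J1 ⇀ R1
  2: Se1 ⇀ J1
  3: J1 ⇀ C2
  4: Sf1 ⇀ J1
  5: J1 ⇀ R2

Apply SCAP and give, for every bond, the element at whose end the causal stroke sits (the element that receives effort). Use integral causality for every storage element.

bond 0 stroke→J1
bond 1 stroke→J1
bond 2 stroke→J1
bond 3 stroke→J1
bond 4 stroke→Sf1
bond 5 stroke→J1

b2 →J1  (source Se1 imposes e)
b4 →Sf1  (source Sf1 imposes f)
b0 →J1  (J1 flow already set via bond 4)
b1 →J1  (common-f at J1 fixed by 4)
b3 →J1  (J1 flow already set via bond 4)
b5 →J1  (J1: bond 4 brought flow, rest push out)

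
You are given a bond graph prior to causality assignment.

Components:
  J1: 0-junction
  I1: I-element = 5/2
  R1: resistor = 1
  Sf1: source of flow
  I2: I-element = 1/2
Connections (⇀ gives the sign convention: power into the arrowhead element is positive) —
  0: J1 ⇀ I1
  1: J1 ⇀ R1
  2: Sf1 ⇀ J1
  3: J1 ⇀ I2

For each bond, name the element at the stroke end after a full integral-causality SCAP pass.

bond 2 stroke→Sf1  (Sf1: flow source, stroke at near end)
bond 0 stroke→I1  (I1 integral (f out))
bond 3 stroke→I2  (prefer integral on I2)
bond 1 stroke→J1  (J1: last free bond brings effort in)

β0 |I1
β1 |J1
β2 |Sf1
β3 |I2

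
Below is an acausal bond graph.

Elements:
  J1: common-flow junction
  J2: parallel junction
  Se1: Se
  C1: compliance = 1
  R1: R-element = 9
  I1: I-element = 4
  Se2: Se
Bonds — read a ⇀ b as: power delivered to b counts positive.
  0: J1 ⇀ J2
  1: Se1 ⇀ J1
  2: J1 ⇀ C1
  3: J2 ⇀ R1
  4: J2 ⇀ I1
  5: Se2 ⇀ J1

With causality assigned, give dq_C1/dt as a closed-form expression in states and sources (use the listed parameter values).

dq_C1/dt = E_Se1/9 + E_Se2/9 + p_I1/4 - q_C1/9

b1 →J1  (Se1: effort source, stroke at far end)
b5 →J1  (Se2 (Se) sets effort on bond)
b2 →J1  (C1 outputs effort q/C1)
b0 →J2  (J1 needs exactly one f-in)
b3 →R1  (J2: bond 0 brought effort, rest push out)
b4 →I1  (J2 effort already set via bond 0)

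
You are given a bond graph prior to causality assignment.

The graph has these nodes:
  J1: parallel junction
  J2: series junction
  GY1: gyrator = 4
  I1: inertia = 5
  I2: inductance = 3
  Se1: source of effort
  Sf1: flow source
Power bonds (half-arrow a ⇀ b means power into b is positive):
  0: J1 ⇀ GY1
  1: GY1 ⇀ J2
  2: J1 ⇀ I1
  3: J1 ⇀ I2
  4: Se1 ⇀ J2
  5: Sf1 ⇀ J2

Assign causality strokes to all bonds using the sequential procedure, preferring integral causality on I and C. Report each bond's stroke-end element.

#4 |J2  (Se1 fixes effort; stroke away)
#5 |Sf1  (Sf1 fixes flow; stroke at Sf1)
#1 |J2  (common-f at J2 fixed by 5)
#0 |J1  (GY1: gyrator matches bond 1)
#2 |I1  (J1: bond 0 brought effort, rest push out)
#3 |I2  (0-jn J1 has e-setter on 0)

β0 |J1
β1 |J2
β2 |I1
β3 |I2
β4 |J2
β5 |Sf1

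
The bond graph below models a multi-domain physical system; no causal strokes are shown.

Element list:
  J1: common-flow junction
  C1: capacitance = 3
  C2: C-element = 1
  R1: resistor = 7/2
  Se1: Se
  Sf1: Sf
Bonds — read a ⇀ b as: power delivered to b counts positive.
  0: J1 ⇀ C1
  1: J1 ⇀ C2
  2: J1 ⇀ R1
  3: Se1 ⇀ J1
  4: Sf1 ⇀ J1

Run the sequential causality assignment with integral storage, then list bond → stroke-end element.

b3 →J1  (Se1 (Se) sets effort on bond)
b4 →Sf1  (Sf1 (Sf) sets flow on bond)
b0 →J1  (J1 flow already set via bond 4)
b1 →J1  (J1: bond 4 brought flow, rest push out)
b2 →J1  (common-f at J1 fixed by 4)

β0 stroke at J1
β1 stroke at J1
β2 stroke at J1
β3 stroke at J1
β4 stroke at Sf1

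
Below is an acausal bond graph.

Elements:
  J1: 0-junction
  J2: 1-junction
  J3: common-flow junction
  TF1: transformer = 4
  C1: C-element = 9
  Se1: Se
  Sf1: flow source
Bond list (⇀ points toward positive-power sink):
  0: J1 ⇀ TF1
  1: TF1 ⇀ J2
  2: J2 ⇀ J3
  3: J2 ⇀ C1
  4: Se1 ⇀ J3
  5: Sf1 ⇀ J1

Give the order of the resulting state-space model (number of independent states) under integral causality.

1  (C1 all integral)

bond 4 |J3  (Se1: effort source, stroke at far end)
bond 5 |Sf1  (Sf1 (Sf) sets flow on bond)
bond 0 |J1  (J1: last free bond brings effort in)
bond 2 |J2  (only one flow-in slot at J3)
bond 1 |TF1  (TF1: transformer flips bond 0)
bond 3 |J2  (common-f at J2 fixed by 1)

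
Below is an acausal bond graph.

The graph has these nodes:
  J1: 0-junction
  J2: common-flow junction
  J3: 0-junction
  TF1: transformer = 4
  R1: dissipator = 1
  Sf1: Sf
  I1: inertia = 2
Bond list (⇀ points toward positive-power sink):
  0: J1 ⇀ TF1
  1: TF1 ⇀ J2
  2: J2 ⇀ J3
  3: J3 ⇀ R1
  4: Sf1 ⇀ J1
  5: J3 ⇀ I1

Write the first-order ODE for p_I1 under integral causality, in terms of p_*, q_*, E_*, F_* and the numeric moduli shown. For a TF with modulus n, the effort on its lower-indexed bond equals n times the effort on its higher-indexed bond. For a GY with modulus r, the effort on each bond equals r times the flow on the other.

bond 4 stroke at Sf1  (Sf1 fixes flow; stroke at Sf1)
bond 0 stroke at J1  (only one effort-in slot at J1)
bond 1 stroke at TF1  (TF TF1: opposite of bond 0)
bond 2 stroke at J2  (J2 flow already set via bond 1)
bond 5 stroke at I1  (prefer integral on I1)
bond 3 stroke at J3  (J3 needs exactly one e-in)

dp_I1/dt = 4*F_Sf1 - p_I1/2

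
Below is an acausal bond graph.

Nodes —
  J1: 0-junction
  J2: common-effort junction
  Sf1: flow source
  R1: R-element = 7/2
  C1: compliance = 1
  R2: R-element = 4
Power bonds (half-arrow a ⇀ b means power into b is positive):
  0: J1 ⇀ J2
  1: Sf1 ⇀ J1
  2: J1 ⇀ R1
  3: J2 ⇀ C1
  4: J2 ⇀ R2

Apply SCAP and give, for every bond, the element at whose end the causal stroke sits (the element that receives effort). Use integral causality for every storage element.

#1 →Sf1  (Sf1: flow source, stroke at near end)
#3 →J2  (C1 outputs effort q/C1)
#0 →J1  (J2 effort already set via bond 3)
#4 →R2  (J2 effort already set via bond 3)
#2 →R1  (J1: bond 0 brought effort, rest push out)

b0 →J1
b1 →Sf1
b2 →R1
b3 →J2
b4 →R2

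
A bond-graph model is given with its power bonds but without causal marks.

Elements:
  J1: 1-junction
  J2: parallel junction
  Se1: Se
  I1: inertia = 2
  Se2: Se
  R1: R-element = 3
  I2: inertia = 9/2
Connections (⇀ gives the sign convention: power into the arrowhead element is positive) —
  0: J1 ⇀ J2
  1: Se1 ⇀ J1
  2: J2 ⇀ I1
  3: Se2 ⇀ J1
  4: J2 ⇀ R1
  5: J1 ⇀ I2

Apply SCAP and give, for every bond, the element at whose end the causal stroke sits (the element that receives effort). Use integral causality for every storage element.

β1 stroke at J1  (Se1 fixes effort; stroke away)
β3 stroke at J1  (Se2 (Se) sets effort on bond)
β2 stroke at I1  (I1: I, integral causality)
β5 stroke at I2  (I2 outputs flow p/I2)
β0 stroke at J1  (1-jn J1 has f-setter on 5)
β4 stroke at J2  (J2: last free bond brings effort in)

bond 0 →J1
bond 1 →J1
bond 2 →I1
bond 3 →J1
bond 4 →J2
bond 5 →I2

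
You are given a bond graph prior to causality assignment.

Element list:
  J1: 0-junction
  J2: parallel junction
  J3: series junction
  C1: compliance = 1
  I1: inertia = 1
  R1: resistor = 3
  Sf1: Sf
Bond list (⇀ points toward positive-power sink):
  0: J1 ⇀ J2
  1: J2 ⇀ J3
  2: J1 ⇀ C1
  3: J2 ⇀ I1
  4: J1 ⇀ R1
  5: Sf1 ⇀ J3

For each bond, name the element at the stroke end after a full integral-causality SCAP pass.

#5 |Sf1  (Sf1 (Sf) sets flow on bond)
#1 |J3  (1-jn J3 has f-setter on 5)
#2 |J1  (C1: C, integral causality)
#0 |J2  (J1: bond 2 brought effort, rest push out)
#4 |R1  (common-e at J1 fixed by 2)
#3 |I1  (J2: bond 0 brought effort, rest push out)

bond 0 stroke→J2
bond 1 stroke→J3
bond 2 stroke→J1
bond 3 stroke→I1
bond 4 stroke→R1
bond 5 stroke→Sf1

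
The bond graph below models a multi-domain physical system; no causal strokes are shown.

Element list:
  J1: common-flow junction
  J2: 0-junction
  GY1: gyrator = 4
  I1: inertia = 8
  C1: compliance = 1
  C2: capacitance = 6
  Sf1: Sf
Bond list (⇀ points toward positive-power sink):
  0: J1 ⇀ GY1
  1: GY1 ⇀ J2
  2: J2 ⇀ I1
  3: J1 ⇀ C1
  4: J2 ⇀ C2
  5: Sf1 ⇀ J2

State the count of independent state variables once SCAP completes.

b5 stroke at Sf1  (Sf1 fixes flow; stroke at Sf1)
b2 stroke at I1  (prefer integral on I1)
b3 stroke at J1  (C1 outputs effort q/C1)
b0 stroke at GY1  (only one flow-in slot at J1)
b1 stroke at GY1  (through GY1, causality inverts; strokes same side of GY1)
b4 stroke at J2  (closing 0-jn rule on J2)

3  (C1, C2, I1 all integral)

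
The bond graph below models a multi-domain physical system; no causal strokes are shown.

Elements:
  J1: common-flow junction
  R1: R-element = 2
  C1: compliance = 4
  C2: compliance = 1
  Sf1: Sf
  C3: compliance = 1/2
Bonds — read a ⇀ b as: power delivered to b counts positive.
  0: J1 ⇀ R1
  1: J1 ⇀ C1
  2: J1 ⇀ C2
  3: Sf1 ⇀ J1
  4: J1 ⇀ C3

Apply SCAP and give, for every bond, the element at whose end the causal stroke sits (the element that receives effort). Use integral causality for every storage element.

β3 stroke at Sf1  (source Sf1 imposes f)
β0 stroke at J1  (J1 flow already set via bond 3)
β1 stroke at J1  (J1 flow already set via bond 3)
β2 stroke at J1  (common-f at J1 fixed by 3)
β4 stroke at J1  (1-jn J1 has f-setter on 3)

β0 |J1
β1 |J1
β2 |J1
β3 |Sf1
β4 |J1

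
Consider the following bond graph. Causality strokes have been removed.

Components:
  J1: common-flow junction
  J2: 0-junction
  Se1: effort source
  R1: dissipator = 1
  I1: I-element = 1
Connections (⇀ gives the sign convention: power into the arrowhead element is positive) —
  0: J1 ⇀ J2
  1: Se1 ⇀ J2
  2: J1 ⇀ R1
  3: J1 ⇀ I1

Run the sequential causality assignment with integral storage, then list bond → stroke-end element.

b0 stroke at J1
b1 stroke at J2
b2 stroke at J1
b3 stroke at I1

β1 stroke→J2  (Se1 (Se) sets effort on bond)
β0 stroke→J1  (J2: bond 1 brought effort, rest push out)
β3 stroke→I1  (prefer integral on I1)
β2 stroke→J1  (J1 flow already set via bond 3)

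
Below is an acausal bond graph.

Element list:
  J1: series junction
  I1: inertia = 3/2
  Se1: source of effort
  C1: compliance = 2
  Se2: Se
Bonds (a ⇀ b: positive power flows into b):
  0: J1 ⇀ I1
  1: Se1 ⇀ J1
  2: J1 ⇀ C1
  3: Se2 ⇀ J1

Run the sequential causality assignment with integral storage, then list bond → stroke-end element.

b1 |J1  (source Se1 imposes e)
b3 |J1  (source Se2 imposes e)
b0 |I1  (I1: I, integral causality)
b2 |J1  (1-jn J1 has f-setter on 0)

#0 stroke→I1
#1 stroke→J1
#2 stroke→J1
#3 stroke→J1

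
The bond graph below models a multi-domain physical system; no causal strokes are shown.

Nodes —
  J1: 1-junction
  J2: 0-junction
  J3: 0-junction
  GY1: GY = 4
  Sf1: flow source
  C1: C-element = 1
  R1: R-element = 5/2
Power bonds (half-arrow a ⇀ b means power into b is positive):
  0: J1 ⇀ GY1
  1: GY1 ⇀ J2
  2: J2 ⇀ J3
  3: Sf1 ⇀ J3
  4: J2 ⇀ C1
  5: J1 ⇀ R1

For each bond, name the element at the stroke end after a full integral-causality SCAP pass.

bond 3 →Sf1  (Sf1: flow source, stroke at near end)
bond 2 →J3  (only one effort-in slot at J3)
bond 4 →J2  (C1 integral (e out))
bond 1 →GY1  (J2: bond 4 brought effort, rest push out)
bond 0 →GY1  (GY1 both-in/both-out from 1)
bond 5 →J1  (1-jn J1 has f-setter on 0)

#0 stroke at GY1
#1 stroke at GY1
#2 stroke at J3
#3 stroke at Sf1
#4 stroke at J2
#5 stroke at J1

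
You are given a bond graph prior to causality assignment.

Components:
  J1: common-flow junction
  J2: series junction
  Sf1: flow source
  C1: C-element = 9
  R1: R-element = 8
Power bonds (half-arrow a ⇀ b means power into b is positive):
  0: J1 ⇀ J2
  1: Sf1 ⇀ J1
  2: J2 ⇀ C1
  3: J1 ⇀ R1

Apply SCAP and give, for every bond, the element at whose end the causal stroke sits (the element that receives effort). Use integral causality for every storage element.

#0 stroke→J1
#1 stroke→Sf1
#2 stroke→J2
#3 stroke→J1

β1 →Sf1  (Sf1: flow source, stroke at near end)
β0 →J1  (J1 flow already set via bond 1)
β3 →J1  (J1: bond 1 brought flow, rest push out)
β2 →J2  (J2: bond 0 brought flow, rest push out)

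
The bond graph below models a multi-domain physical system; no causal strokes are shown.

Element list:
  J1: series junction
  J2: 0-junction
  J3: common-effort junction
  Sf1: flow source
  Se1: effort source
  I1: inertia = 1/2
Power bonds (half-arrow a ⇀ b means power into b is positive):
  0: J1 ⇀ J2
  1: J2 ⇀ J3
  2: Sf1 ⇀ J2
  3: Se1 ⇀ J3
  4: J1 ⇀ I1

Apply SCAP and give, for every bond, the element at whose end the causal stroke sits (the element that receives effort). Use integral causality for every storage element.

bond 0 stroke at J1
bond 1 stroke at J2
bond 2 stroke at Sf1
bond 3 stroke at J3
bond 4 stroke at I1

bond 2 |Sf1  (source Sf1 imposes f)
bond 3 |J3  (Se1 fixes effort; stroke away)
bond 1 |J2  (common-e at J3 fixed by 3)
bond 0 |J1  (J2 effort already set via bond 1)
bond 4 |I1  (only one flow-in slot at J1)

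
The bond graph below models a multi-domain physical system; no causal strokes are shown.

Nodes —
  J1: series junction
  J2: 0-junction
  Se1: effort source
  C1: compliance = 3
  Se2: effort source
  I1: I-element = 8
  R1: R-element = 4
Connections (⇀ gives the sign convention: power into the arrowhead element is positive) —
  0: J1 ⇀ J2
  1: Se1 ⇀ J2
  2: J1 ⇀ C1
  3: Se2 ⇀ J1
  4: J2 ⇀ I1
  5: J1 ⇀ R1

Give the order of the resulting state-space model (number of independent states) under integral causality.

b1 →J2  (Se1: effort source, stroke at far end)
b3 →J1  (Se2 (Se) sets effort on bond)
b0 →J1  (J2: bond 1 brought effort, rest push out)
b4 →I1  (common-e at J2 fixed by 1)
b2 →J1  (C1: C, integral causality)
b5 →R1  (only one flow-in slot at J1)

2  (C1, I1 all integral)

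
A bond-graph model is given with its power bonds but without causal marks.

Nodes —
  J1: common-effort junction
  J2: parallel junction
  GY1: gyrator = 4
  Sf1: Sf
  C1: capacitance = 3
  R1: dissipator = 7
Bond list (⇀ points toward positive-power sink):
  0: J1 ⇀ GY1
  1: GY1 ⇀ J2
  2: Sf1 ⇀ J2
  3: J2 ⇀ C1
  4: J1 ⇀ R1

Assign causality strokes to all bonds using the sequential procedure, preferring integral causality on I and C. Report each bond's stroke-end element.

#0 →GY1
#1 →GY1
#2 →Sf1
#3 →J2
#4 →J1

b2 →Sf1  (Sf1 fixes flow; stroke at Sf1)
b3 →J2  (prefer integral on C1)
b1 →GY1  (J2: bond 3 brought effort, rest push out)
b0 →GY1  (GY1 both-in/both-out from 1)
b4 →J1  (J1 needs exactly one e-in)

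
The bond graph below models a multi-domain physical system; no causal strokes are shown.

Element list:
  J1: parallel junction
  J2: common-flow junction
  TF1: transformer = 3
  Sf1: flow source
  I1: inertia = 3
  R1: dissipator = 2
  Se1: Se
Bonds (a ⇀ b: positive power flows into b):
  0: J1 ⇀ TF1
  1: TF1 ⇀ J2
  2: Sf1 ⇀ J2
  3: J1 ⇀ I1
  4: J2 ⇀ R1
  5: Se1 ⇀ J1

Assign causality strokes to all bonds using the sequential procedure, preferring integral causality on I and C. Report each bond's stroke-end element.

β2 |Sf1  (Sf1 fixes flow; stroke at Sf1)
β5 |J1  (Se1: effort source, stroke at far end)
β0 |TF1  (J1 effort already set via bond 5)
β3 |I1  (J1 effort already set via bond 5)
β1 |J2  (common-f at J2 fixed by 2)
β4 |J2  (J2: bond 2 brought flow, rest push out)

b0 stroke at TF1
b1 stroke at J2
b2 stroke at Sf1
b3 stroke at I1
b4 stroke at J2
b5 stroke at J1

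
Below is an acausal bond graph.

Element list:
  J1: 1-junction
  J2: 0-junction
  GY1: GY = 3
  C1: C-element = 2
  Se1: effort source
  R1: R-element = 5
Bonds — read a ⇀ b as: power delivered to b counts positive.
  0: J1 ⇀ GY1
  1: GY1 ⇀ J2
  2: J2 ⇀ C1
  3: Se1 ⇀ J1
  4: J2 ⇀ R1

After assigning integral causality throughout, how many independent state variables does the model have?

#3 stroke at J1  (Se1 fixes effort; stroke away)
#0 stroke at GY1  (J1: last free bond brings flow in)
#1 stroke at GY1  (GY1 both-in/both-out from 0)
#2 stroke at J2  (C1: C, integral causality)
#4 stroke at R1  (J2 effort already set via bond 2)

1  (C1 all integral)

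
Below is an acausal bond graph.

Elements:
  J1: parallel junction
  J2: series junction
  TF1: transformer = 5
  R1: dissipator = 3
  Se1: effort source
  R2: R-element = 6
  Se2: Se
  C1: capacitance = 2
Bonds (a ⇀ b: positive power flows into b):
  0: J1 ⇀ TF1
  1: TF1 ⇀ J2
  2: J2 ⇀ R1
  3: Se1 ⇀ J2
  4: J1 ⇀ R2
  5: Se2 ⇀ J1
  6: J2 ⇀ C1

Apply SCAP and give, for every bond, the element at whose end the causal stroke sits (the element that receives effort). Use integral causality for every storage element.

b0 |TF1
b1 |J2
b2 |R1
b3 |J2
b4 |R2
b5 |J1
b6 |J2

bond 3 stroke→J2  (source Se1 imposes e)
bond 5 stroke→J1  (source Se2 imposes e)
bond 0 stroke→TF1  (0-jn J1 has e-setter on 5)
bond 4 stroke→R2  (0-jn J1 has e-setter on 5)
bond 1 stroke→J2  (TF1 one-in-one-out from 0)
bond 6 stroke→J2  (C1 outputs effort q/C1)
bond 2 stroke→R1  (only one flow-in slot at J2)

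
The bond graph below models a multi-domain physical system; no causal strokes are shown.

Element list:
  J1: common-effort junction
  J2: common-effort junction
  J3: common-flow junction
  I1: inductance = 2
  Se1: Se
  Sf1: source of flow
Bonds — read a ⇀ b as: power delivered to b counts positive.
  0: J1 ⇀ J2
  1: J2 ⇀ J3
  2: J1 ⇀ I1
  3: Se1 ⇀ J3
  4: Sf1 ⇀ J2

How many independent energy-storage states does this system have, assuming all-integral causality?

1  (I1 all integral)

b3 →J3  (source Se1 imposes e)
b4 →Sf1  (Sf1: flow source, stroke at near end)
b1 →J2  (J3 needs exactly one f-in)
b0 →J1  (J2 effort already set via bond 1)
b2 →I1  (0-jn J1 has e-setter on 0)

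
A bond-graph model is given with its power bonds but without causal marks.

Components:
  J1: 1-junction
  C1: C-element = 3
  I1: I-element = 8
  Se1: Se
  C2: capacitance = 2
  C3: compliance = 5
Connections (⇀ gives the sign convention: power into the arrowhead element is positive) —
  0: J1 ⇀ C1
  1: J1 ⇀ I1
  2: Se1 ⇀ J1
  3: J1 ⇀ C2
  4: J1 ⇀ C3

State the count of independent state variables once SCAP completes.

β2 →J1  (Se1 fixes effort; stroke away)
β0 →J1  (prefer integral on C1)
β1 →I1  (I1 integral (f out))
β3 →J1  (1-jn J1 has f-setter on 1)
β4 →J1  (common-f at J1 fixed by 1)

4  (C1, C2, C3, I1 all integral)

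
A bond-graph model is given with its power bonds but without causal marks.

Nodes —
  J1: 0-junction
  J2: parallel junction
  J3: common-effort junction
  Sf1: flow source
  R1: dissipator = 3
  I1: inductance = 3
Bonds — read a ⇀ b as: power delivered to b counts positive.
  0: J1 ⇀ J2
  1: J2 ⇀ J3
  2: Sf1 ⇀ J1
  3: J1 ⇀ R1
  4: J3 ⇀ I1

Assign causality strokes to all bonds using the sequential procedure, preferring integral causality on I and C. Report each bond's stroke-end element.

#2 stroke at Sf1  (Sf1 (Sf) sets flow on bond)
#4 stroke at I1  (prefer integral on I1)
#1 stroke at J3  (J3: last free bond brings effort in)
#0 stroke at J2  (J2 needs exactly one e-in)
#3 stroke at J1  (closing 0-jn rule on J1)

b0 |J2
b1 |J3
b2 |Sf1
b3 |J1
b4 |I1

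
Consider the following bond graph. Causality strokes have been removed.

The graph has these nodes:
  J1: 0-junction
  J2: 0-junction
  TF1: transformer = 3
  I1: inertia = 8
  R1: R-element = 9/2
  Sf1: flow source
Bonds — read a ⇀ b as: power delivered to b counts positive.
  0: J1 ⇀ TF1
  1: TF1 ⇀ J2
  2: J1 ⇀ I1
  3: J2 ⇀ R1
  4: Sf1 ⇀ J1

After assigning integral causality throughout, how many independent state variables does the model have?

1  (I1 all integral)

#4 stroke at Sf1  (Sf1: flow source, stroke at near end)
#2 stroke at I1  (prefer integral on I1)
#0 stroke at J1  (J1: last free bond brings effort in)
#1 stroke at TF1  (through TF1, causality passes straight; one stroke at TF1)
#3 stroke at J2  (only one effort-in slot at J2)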